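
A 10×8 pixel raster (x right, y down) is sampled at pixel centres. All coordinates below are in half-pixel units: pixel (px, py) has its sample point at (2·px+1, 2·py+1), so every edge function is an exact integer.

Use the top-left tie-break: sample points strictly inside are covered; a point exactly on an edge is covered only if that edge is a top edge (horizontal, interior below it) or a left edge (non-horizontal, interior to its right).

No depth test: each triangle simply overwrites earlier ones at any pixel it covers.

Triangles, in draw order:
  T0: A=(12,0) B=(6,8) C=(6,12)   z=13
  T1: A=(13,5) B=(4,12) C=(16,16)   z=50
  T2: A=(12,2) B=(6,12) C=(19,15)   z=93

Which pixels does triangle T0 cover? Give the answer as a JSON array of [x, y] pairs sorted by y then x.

T0:
  2·area = 24  (B↔C swapped to make it positive)
  edge (12, 0)→(6, 12): d=(-6,12) right/bottom  bias=-1
  edge (6, 12)→(6, 8): d=(0,-4) top-left  bias=+0
  edge (6, 8)→(12, 0): d=(6,-8) top-left  bias=+0
    (4,2)@(9, 5): e=[6,12,6] → #
    (5,2)@(11, 5): e=[-18,20,22] → ·
    (3,3)@(7, 7): e=[18,4,2] → #
    (4,3)@(9, 7): e=[-6,12,18] → ·
    (3,4)@(7, 9): e=[6,4,14] → #
    (4,4)@(9, 9): e=[-18,12,30] → ·
    (3,5)@(7, 11): e=[-6,4,26] → ·
  covered (3 px):
    · · · · · · · · · ·
    · · · · · · · · · ·
    · · · · # · · · · ·
    · · · # · · · · · ·
    · · · # · · · · · ·
    · · · · · · · · · ·
    · · · · · · · · · ·
    · · · · · · · · · ·
T1:
  2·area = 120  (B↔C swapped to make it positive)
  edge (13, 5)→(16, 16): d=(3,11) right/bottom  bias=-1
  edge (16, 16)→(4, 12): d=(-12,-4) top-left  bias=+0
  edge (4, 12)→(13, 5): d=(9,-7) top-left  bias=+0
    (6,2)@(13, 5): e=[0,120,0] → ·  [on edge]
    (5,3)@(11, 7): e=[28,88,4] → #
    (6,3)@(13, 7): e=[6,96,18] → #
    (7,3)@(15, 7): e=[-16,104,32] → ·
    (4,4)@(9, 9): e=[56,56,8] → #
    (7,4)@(15, 9): e=[-10,80,50] → ·
    (0,5)@(1, 11): e=[150,0,-30] → ·  [on edge]
    (3,5)@(7, 11): e=[84,24,12] → #
    (7,5)@(15, 11): e=[-4,56,68] → ·
    (3,6)@(7, 13): e=[90,0,30] → #  [on edge]
    (7,6)@(15, 13): e=[2,32,86] → #
    (8,6)@(17, 13): e=[-20,40,100] → ·
    (6,7)@(13, 15): e=[30,0,90] → #  [on edge]
  covered (16 px):
    · · · · · · · · · ·
    · · · · · · · · · ·
    · · · · · · · · · ·
    · · · · · # # · · ·
    · · · · # # # · · ·
    · · · # # # # · · ·
    · · · # # # # # · ·
    · · · · · · # # · ·
T2:
  2·area = 148  (B↔C swapped to make it positive)
  edge (12, 2)→(19, 15): d=(7,13) right/bottom  bias=-1
  edge (19, 15)→(6, 12): d=(-13,-3) top-left  bias=+0
  edge (6, 12)→(12, 2): d=(6,-10) top-left  bias=+0
    (5,2)@(11, 5): e=[34,106,8] → #
    (6,2)@(13, 5): e=[8,112,28] → #
    (7,2)@(15, 5): e=[-18,118,48] → ·
    (4,3)@(9, 7): e=[74,74,0] → #  [on edge]
    (7,3)@(15, 7): e=[-4,92,60] → ·
    (4,4)@(9, 9): e=[88,48,12] → #
    (7,4)@(15, 9): e=[10,66,72] → #
    (8,4)@(17, 9): e=[-16,72,92] → ·
    (3,5)@(7, 11): e=[128,16,4] → #
    (8,5)@(17, 11): e=[-2,46,104] → ·
    (3,6)@(7, 13): e=[142,-10,16] → ·
    (4,6)@(9, 13): e=[116,-4,36] → ·
    (9,7)@(19, 15): e=[0,0,148] → ·  [on edge]
  covered (18 px):
    · · · · · · · · · ·
    · · · · · · · · · ·
    · · · · · # # · · ·
    · · · · # # # · · ·
    · · · · # # # # · ·
    · · · # # # # # · ·
    · · · · · # # # # ·
    · · · · · · · · · ·

Result: [[4,2],[3,3],[3,4]]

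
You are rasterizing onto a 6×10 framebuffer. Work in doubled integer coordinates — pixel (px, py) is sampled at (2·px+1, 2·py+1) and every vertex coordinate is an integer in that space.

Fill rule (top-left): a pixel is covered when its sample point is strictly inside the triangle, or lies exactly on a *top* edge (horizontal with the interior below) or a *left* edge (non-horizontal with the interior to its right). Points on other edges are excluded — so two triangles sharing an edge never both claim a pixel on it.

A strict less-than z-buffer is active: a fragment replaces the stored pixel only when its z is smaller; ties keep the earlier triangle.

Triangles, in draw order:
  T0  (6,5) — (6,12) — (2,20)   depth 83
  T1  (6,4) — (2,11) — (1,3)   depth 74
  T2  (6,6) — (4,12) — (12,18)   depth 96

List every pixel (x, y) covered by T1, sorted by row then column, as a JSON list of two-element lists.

T0:
  2·area = 28
  edge (6, 5)→(6, 12): d=(0,7) right/bottom  bias=-1
  edge (6, 12)→(2, 20): d=(-4,8) right/bottom  bias=-1
  edge (2, 20)→(6, 5): d=(4,-15) top-left  bias=+0
    (2,4)@(5, 9): e=[7,20,1] → #
    (3,4)@(7, 9): e=[-7,4,31] → ·
    (2,5)@(5, 11): e=[7,12,9] → #
    (3,5)@(7, 11): e=[-7,-4,39] → ·
    (2,6)@(5, 13): e=[7,4,17] → #
    (3,6)@(7, 13): e=[-7,-12,47] → ·
    (2,7)@(5, 15): e=[7,-4,25] → ·
    (1,8)@(3, 17): e=[21,4,3] → #
    (2,8)@(5, 17): e=[7,-12,33] → ·
    (1,9)@(3, 19): e=[21,-4,11] → ·
  covered (4 px):
    · · · · · ·
    · · · · · ·
    · · · · · ·
    · · · · · ·
    · · # · · ·
    · · # · · ·
    · · # · · ·
    · · · · · ·
    · # · · · ·
    · · · · · ·
T1:
  2·area = 39
  edge (6, 4)→(2, 11): d=(-4,7) right/bottom  bias=-1
  edge (2, 11)→(1, 3): d=(-1,-8) top-left  bias=+0
  edge (1, 3)→(6, 4): d=(5,1) right/bottom  bias=-1
    (0,1)@(1, 3): e=[39,0,0] → ·  [on edge]
    (1,2)@(3, 5): e=[17,14,8] → #
    (2,2)@(5, 5): e=[3,30,6] → #
    (3,2)@(7, 5): e=[-11,46,4] → ·
    (5,2)@(11, 5): e=[-39,78,0] → ·  [on edge]
    (1,3)@(3, 7): e=[9,12,18] → #
    (2,3)@(5, 7): e=[-5,28,16] → ·
    (1,4)@(3, 9): e=[1,10,28] → #
    (2,4)@(5, 9): e=[-13,26,26] → ·
    (1,5)@(3, 11): e=[-7,8,38] → ·
    (1,9)@(3, 19): e=[-39,0,78] → ·  [on edge]
  covered (4 px):
    · · · · · ·
    · · · · · ·
    · # # · · ·
    · # · · · ·
    · # · · · ·
    · · · · · ·
    · · · · · ·
    · · · · · ·
    · · · · · ·
    · · · · · ·
T2:
  2·area = 60  (B↔C swapped to make it positive)
  edge (6, 6)→(12, 18): d=(6,12) right/bottom  bias=-1
  edge (12, 18)→(4, 12): d=(-8,-6) top-left  bias=+0
  edge (4, 12)→(6, 6): d=(2,-6) top-left  bias=+0
    (3,1)@(7, 3): e=[-30,90,0] → ·  [on edge]
    (2,4)@(5, 9): e=[30,30,0] → #  [on edge]
    (3,4)@(7, 9): e=[6,42,12] → #
    (4,4)@(9, 9): e=[-18,54,24] → ·
    (2,5)@(5, 11): e=[42,14,4] → #
    (4,5)@(9, 11): e=[-6,38,28] → ·
    (2,6)@(5, 13): e=[54,-2,8] → ·
    (3,6)@(7, 13): e=[30,10,20] → #
    (4,6)@(9, 13): e=[6,22,32] → #
    (5,6)@(11, 13): e=[-18,34,44] → ·
    (1,7)@(3, 15): e=[90,-30,0] → ·  [on edge]
    (3,7)@(7, 15): e=[42,-6,24] → ·
  covered (8 px):
    · · · · · ·
    · · · · · ·
    · · · · · ·
    · · · · · ·
    · · # # · ·
    · · # # · ·
    · · · # # ·
    · · · · # ·
    · · · · · #
    · · · · · ·

Result: [[1,2],[2,2],[1,3],[1,4]]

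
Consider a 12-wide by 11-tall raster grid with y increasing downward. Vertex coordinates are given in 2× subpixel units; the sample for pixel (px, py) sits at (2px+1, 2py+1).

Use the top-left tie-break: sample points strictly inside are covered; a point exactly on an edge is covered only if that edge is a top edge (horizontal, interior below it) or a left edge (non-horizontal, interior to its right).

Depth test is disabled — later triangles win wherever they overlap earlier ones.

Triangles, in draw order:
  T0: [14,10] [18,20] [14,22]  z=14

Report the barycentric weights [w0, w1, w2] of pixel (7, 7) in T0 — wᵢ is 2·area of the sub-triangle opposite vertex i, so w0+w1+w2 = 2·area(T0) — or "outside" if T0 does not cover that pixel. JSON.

T0:
  2·area = 48
  edge (14, 10)→(18, 20): d=(4,10) right/bottom  bias=-1
  edge (18, 20)→(14, 22): d=(-4,2) right/bottom  bias=-1
  edge (14, 22)→(14, 10): d=(0,-12) top-left  bias=+0
    (7,6)@(15, 13): e=[2,34,12] → X
    (8,6)@(17, 13): e=[-18,30,36] → .
    (7,7)@(15, 15): e=[10,26,12] → X
    (8,7)@(17, 15): e=[-10,22,36] → .
    (7,8)@(15, 17): e=[18,18,12] → X
    (8,8)@(17, 17): e=[-2,14,36] → .
    (7,9)@(15, 19): e=[26,10,12] → X
    (8,9)@(17, 19): e=[6,6,36] → X
    (9,9)@(19, 19): e=[-14,2,60] → .
    (7,10)@(15, 21): e=[34,2,12] → X
    (8,10)@(17, 21): e=[14,-2,36] → .
  covered (6 px):
    . . . . . . . . . . . .
    . . . . . . . . . . . .
    . . . . . . . . . . . .
    . . . . . . . . . . . .
    . . . . . . . . . . . .
    . . . . . . . . . . . .
    . . . . . . . X . . . .
    . . . . . . . X . . . .
    . . . . . . . X . . . .
    . . . . . . . X X . . .
    . . . . . . . X . . . .

Final: [26,12,10]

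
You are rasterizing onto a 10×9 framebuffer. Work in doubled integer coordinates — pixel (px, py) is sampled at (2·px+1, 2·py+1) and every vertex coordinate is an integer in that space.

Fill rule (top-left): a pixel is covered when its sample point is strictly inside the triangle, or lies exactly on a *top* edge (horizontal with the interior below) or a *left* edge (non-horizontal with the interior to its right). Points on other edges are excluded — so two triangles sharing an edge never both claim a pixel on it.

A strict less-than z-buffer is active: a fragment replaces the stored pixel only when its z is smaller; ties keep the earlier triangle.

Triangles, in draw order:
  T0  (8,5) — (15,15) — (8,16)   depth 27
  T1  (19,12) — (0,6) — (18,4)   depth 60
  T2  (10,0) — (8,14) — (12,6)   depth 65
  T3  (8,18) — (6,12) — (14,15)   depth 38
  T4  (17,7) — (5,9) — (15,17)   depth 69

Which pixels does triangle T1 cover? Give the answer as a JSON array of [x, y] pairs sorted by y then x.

T0:
  2·area = 77
  edge (8, 5)→(15, 15): d=(7,10) right/bottom  bias=-1
  edge (15, 15)→(8, 16): d=(-7,1) right/bottom  bias=-1
  edge (8, 16)→(8, 5): d=(0,-11) top-left  bias=+0
    (4,3)@(9, 7): e=[4,62,11] → #
    (5,3)@(11, 7): e=[-16,60,33] → ·
    (4,4)@(9, 9): e=[18,48,11] → #
    (5,4)@(11, 9): e=[-2,46,33] → ·
    (4,5)@(9, 11): e=[32,34,11] → #
    (5,5)@(11, 11): e=[12,32,33] → #
    (6,5)@(13, 11): e=[-8,30,55] → ·
    (4,6)@(9, 13): e=[46,20,11] → #
    (6,6)@(13, 13): e=[6,16,55] → #
    (7,6)@(15, 13): e=[-14,14,77] → ·
    (4,7)@(9, 15): e=[60,6,11] → #
    (7,7)@(15, 15): e=[0,0,77] → ·  [on edge]
    (0,8)@(1, 17): e=[154,0,-77] → ·  [on edge]
  covered (10 px):
    · · · · · · · · · ·
    · · · · · · · · · ·
    · · · · · · · · · ·
    · · · · # · · · · ·
    · · · · # · · · · ·
    · · · · # # · · · ·
    · · · · # # # · · ·
    · · · · # # # · · ·
    · · · · · · · · · ·
T1:
  2·area = 146
  edge (19, 12)→(0, 6): d=(-19,-6) top-left  bias=+0
  edge (0, 6)→(18, 4): d=(18,-2) top-left  bias=+0
  edge (18, 4)→(19, 12): d=(1,8) right/bottom  bias=-1
    (4,2)@(9, 5): e=[73,0,73] → #  [on edge]
    (5,2)@(11, 5): e=[85,4,57] → #
    (6,2)@(13, 5): e=[97,8,41] → #
    (7,2)@(15, 5): e=[109,12,25] → #
    (8,2)@(17, 5): e=[121,16,9] → #
    (9,2)@(19, 5): e=[133,20,-7] → ·
    (2,3)@(5, 7): e=[11,28,107] → #
    (3,3)@(7, 7): e=[23,32,91] → #
    (9,3)@(19, 7): e=[95,56,-5] → ·
    (2,4)@(5, 9): e=[-27,64,109] → ·
    (3,4)@(7, 9): e=[-15,68,93] → ·
    (4,4)@(9, 9): e=[-3,72,77] → ·
  covered (17 px):
    · · · · · · · · · ·
    · · · · · · · · · ·
    · · · · # # # # # ·
    · · # # # # # # # ·
    · · · · · # # # # ·
    · · · · · · · · # ·
    · · · · · · · · · ·
    · · · · · · · · · ·
    · · · · · · · · · ·
T2:
  2·area = 40  (B↔C swapped to make it positive)
  edge (10, 0)→(12, 6): d=(2,6) right/bottom  bias=-1
  edge (12, 6)→(8, 14): d=(-4,8) right/bottom  bias=-1
  edge (8, 14)→(10, 0): d=(2,-14) top-left  bias=+0
    (5,1)@(11, 3): e=[0,20,20] → ·  [on edge]
    (5,2)@(11, 5): e=[4,12,24] → #
    (6,2)@(13, 5): e=[-8,-4,52] → ·
    (4,3)@(9, 7): e=[20,20,0] → #  [on edge]
    (6,3)@(13, 7): e=[-4,-12,56] → ·
    (4,4)@(9, 9): e=[24,12,4] → #
    (5,4)@(11, 9): e=[12,-4,32] → ·
    (6,4)@(13, 9): e=[0,-20,60] → ·  [on edge]
    (4,5)@(9, 11): e=[28,4,8] → #
    (5,5)@(11, 11): e=[16,-12,36] → ·
    (4,6)@(9, 13): e=[32,-4,12] → ·
    (7,7)@(15, 15): e=[0,-60,100] → ·  [on edge]
  covered (5 px):
    · · · · · · · · · ·
    · · · · · · · · · ·
    · · · · · # · · · ·
    · · · · # # · · · ·
    · · · · # · · · · ·
    · · · · # · · · · ·
    · · · · · · · · · ·
    · · · · · · · · · ·
    · · · · · · · · · ·
T3:
  2·area = 42
  edge (8, 18)→(6, 12): d=(-2,-6) top-left  bias=+0
  edge (6, 12)→(14, 15): d=(8,3) right/bottom  bias=-1
  edge (14, 15)→(8, 18): d=(-6,3) right/bottom  bias=-1
    (1,1)@(3, 3): e=[0,-63,105] → ·  [on edge]
    (2,4)@(5, 9): e=[0,-21,63] → ·  [on edge]
    (3,6)@(7, 13): e=[4,5,33] → #
    (4,6)@(9, 13): e=[16,-1,27] → ·
    (3,7)@(7, 15): e=[0,21,21] → #  [on edge]
    (4,7)@(9, 15): e=[12,15,15] → #
    (5,7)@(11, 15): e=[24,9,9] → #
    (6,7)@(13, 15): e=[36,3,3] → #
    (7,7)@(15, 15): e=[48,-3,-3] → ·
    (3,8)@(7, 17): e=[-4,37,9] → ·
    (4,8)@(9, 17): e=[8,31,3] → #
    (5,8)@(11, 17): e=[20,25,-3] → ·
  covered (6 px):
    · · · · · · · · · ·
    · · · · · · · · · ·
    · · · · · · · · · ·
    · · · · · · · · · ·
    · · · · · · · · · ·
    · · · · · · · · · ·
    · · · # · · · · · ·
    · · · # # # # · · ·
    · · · · # · · · · ·
T4:
  2·area = 116  (B↔C swapped to make it positive)
  edge (17, 7)→(15, 17): d=(-2,10) right/bottom  bias=-1
  edge (15, 17)→(5, 9): d=(-10,-8) top-left  bias=+0
  edge (5, 9)→(17, 7): d=(12,-2) top-left  bias=+0
    (8,3)@(17, 7): e=[0,116,0] → ·  [on edge]
    (2,4)@(5, 9): e=[116,0,0] → #  [on edge]
    (3,4)@(7, 9): e=[96,16,4] → #
    (4,4)@(9, 9): e=[76,32,8] → #
    (5,4)@(11, 9): e=[56,48,12] → #
    (6,4)@(13, 9): e=[36,64,16] → #
    (7,4)@(15, 9): e=[16,80,20] → #
    (8,4)@(17, 9): e=[-4,96,24] → ·
    (2,5)@(5, 11): e=[112,-20,24] → ·
    (3,5)@(7, 11): e=[92,-4,28] → ·
    (4,5)@(9, 11): e=[72,12,32] → #
    (8,5)@(17, 11): e=[-8,76,48] → ·
    (7,8)@(15, 17): e=[0,0,116] → ·  [on edge]
  covered (15 px):
    · · · · · · · · · ·
    · · · · · · · · · ·
    · · · · · · · · · ·
    · · · · · · · · · ·
    · · # # # # # # · ·
    · · · · # # # # · ·
    · · · · · # # # · ·
    · · · · · · # # · ·
    · · · · · · · · · ·

Final: [[4,2],[5,2],[6,2],[7,2],[8,2],[2,3],[3,3],[4,3],[5,3],[6,3],[7,3],[8,3],[5,4],[6,4],[7,4],[8,4],[8,5]]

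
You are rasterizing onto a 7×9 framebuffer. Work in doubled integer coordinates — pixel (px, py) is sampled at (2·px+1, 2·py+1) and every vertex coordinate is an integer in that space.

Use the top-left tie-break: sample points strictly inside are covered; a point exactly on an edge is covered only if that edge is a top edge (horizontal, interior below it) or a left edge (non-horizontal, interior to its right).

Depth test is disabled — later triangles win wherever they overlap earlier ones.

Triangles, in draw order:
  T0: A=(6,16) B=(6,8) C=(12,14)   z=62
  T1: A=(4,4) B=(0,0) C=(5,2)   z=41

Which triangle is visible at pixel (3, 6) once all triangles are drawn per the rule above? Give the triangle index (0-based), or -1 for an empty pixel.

T0:
  2·area = 48
  edge (6, 16)→(6, 8): d=(0,-8) top-left  bias=+0
  edge (6, 8)→(12, 14): d=(6,6) right/bottom  bias=-1
  edge (12, 14)→(6, 16): d=(-6,2) right/bottom  bias=-1
    (0,1)@(1, 3): e=[-40,0,88] → ·  [on edge]
    (1,2)@(3, 5): e=[-24,0,72] → ·  [on edge]
    (2,3)@(5, 7): e=[-8,0,56] → ·  [on edge]
    (3,4)@(7, 9): e=[8,0,40] → ·  [on edge]
    (3,5)@(7, 11): e=[8,12,28] → #
    (4,5)@(9, 11): e=[24,0,24] → ·  [on edge]
    (3,6)@(7, 13): e=[8,24,16] → #
    (4,6)@(9, 13): e=[24,12,12] → #
    (5,6)@(11, 13): e=[40,0,8] → ·  [on edge]
    (3,7)@(7, 15): e=[8,36,4] → #
    (4,7)@(9, 15): e=[24,24,0] → ·  [on edge]
    (6,7)@(13, 15): e=[56,0,-8] → ·  [on edge]
    (1,8)@(3, 17): e=[-24,72,0] → ·  [on edge]
  covered (4 px):
    · · · · · · ·
    · · · · · · ·
    · · · · · · ·
    · · · · · · ·
    · · · · · · ·
    · · · # · · ·
    · · · # # · ·
    · · · # · · ·
    · · · · · · ·
T1:
  2·area = 12
  edge (4, 4)→(0, 0): d=(-4,-4) top-left  bias=+0
  edge (0, 0)→(5, 2): d=(5,2) right/bottom  bias=-1
  edge (5, 2)→(4, 4): d=(-1,2) right/bottom  bias=-1
    (0,0)@(1, 1): e=[0,3,9] → #  [on edge]
    (1,0)@(3, 1): e=[8,-1,5] → ·
    (0,1)@(1, 3): e=[-8,13,7] → ·
    (1,1)@(3, 3): e=[0,9,3] → #  [on edge]
    (2,1)@(5, 3): e=[8,5,-1] → ·
    (1,2)@(3, 5): e=[-8,19,1] → ·
    (2,2)@(5, 5): e=[0,15,-3] → ·  [on edge]
    (3,3)@(7, 7): e=[0,21,-9] → ·  [on edge]
    (4,4)@(9, 9): e=[0,27,-15] → ·  [on edge]
    (5,5)@(11, 11): e=[0,33,-21] → ·  [on edge]
    (6,6)@(13, 13): e=[0,39,-27] → ·  [on edge]
  covered (2 px):
    # · · · · · ·
    · # · · · · ·
    · · · · · · ·
    · · · · · · ·
    · · · · · · ·
    · · · · · · ·
    · · · · · · ·
    · · · · · · ·
    · · · · · · ·

Z-buffer (winner per pixel, '.' = empty):
  1 . . . . . .
  . 1 . . . . .
  . . . . . . .
  . . . . . . .
  . . . . . . .
  . . . 0 . . .
  . . . 0 0 . .
  . . . 0 . . .
  . . . . . . .

Result: 0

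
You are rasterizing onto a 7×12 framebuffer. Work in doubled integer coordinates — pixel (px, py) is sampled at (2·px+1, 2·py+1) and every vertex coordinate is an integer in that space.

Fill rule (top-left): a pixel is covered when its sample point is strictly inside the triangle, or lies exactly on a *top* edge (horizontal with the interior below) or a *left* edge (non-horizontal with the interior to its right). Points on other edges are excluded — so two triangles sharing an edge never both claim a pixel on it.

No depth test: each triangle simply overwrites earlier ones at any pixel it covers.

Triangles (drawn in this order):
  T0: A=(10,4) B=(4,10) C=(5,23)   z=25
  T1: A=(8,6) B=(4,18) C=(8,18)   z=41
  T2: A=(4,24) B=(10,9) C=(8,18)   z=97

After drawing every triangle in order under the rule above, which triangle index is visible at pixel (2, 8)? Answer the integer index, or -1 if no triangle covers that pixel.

T0:
  2·area = 84  (B↔C swapped to make it positive)
  edge (10, 4)→(5, 23): d=(-5,19) right/bottom  bias=-1
  edge (5, 23)→(4, 10): d=(-1,-13) top-left  bias=+0
  edge (4, 10)→(10, 4): d=(6,-6) top-left  bias=+0
    (6,0)@(13, 1): e=[-42,126,0] → ·  [on edge]
    (5,1)@(11, 3): e=[-14,98,0] → ·  [on edge]
    (4,2)@(9, 5): e=[14,70,0] → #  [on edge]
    (5,2)@(11, 5): e=[-24,96,12] → ·
    (3,3)@(7, 7): e=[42,42,0] → #  [on edge]
    (5,3)@(11, 7): e=[-34,94,24] → ·
    (2,4)@(5, 9): e=[70,14,0] → #  [on edge]
    (4,4)@(9, 9): e=[-6,66,24] → ·
    (1,5)@(3, 11): e=[98,-14,0] → ·  [on edge]
    (2,5)@(5, 11): e=[60,12,12] → #
    (4,5)@(9, 11): e=[-16,64,36] → ·
    (0,6)@(1, 13): e=[126,-42,0] → ·  [on edge]
    (2,11)@(5, 23): e=[0,0,84] → ·  [on edge]
  covered (14 px):
    · · · · · · ·
    · · · · · · ·
    · · · · # · ·
    · · · # # · ·
    · · # # · · ·
    · · # # · · ·
    · · # # · · ·
    · · # # · · ·
    · · # · · · ·
    · · # · · · ·
    · · # · · · ·
    · · · · · · ·
T1:
  2·area = 48  (B↔C swapped to make it positive)
  edge (8, 6)→(8, 18): d=(0,12) right/bottom  bias=-1
  edge (8, 18)→(4, 18): d=(-4,0) right/bottom  bias=-1
  edge (4, 18)→(8, 6): d=(4,-12) top-left  bias=+0
    (4,1)@(9, 3): e=[-12,60,0] → ·  [on edge]
    (3,4)@(7, 9): e=[12,36,0] → #  [on edge]
    (4,4)@(9, 9): e=[-12,36,24] → ·
    (3,5)@(7, 11): e=[12,28,8] → #
    (4,5)@(9, 11): e=[-12,28,32] → ·
    (3,6)@(7, 13): e=[12,20,16] → #
    (4,6)@(9, 13): e=[-12,20,40] → ·
    (2,7)@(5, 15): e=[36,12,0] → #  [on edge]
    (4,7)@(9, 15): e=[-12,12,48] → ·
    (2,8)@(5, 17): e=[36,4,8] → #
    (4,8)@(9, 17): e=[-12,4,56] → ·
    (2,9)@(5, 19): e=[36,-4,16] → ·
    (1,10)@(3, 21): e=[60,-12,0] → ·  [on edge]
  covered (7 px):
    · · · · · · ·
    · · · · · · ·
    · · · · · · ·
    · · · · · · ·
    · · · # · · ·
    · · · # · · ·
    · · · # · · ·
    · · # # · · ·
    · · # # · · ·
    · · · · · · ·
    · · · · · · ·
    · · · · · · ·
T2:
  2·area = 24
  edge (4, 24)→(10, 9): d=(6,-15) top-left  bias=+0
  edge (10, 9)→(8, 18): d=(-2,9) right/bottom  bias=-1
  edge (8, 18)→(4, 24): d=(-4,6) right/bottom  bias=-1
    (4,6)@(9, 13): e=[9,1,14] → #
    (5,6)@(11, 13): e=[39,-17,2] → ·
    (4,7)@(9, 15): e=[21,-3,6] → ·
    (3,8)@(7, 17): e=[3,11,10] → #
    (4,8)@(9, 17): e=[33,-7,-2] → ·
    (3,9)@(7, 19): e=[15,7,2] → #
    (4,9)@(9, 19): e=[45,-11,-10] → ·
    (3,10)@(7, 21): e=[27,3,-6] → ·
  covered (3 px):
    · · · · · · ·
    · · · · · · ·
    · · · · · · ·
    · · · · · · ·
    · · · · · · ·
    · · · · · · ·
    · · · · # · ·
    · · · · · · ·
    · · · # · · ·
    · · · # · · ·
    · · · · · · ·
    · · · · · · ·

Z-buffer (winner per pixel, '.' = empty):
  . . . . . . .
  . . . . . . .
  . . . . 0 . .
  . . . 0 0 . .
  . . 0 1 . . .
  . . 0 1 . . .
  . . 0 1 2 . .
  . . 1 1 . . .
  . . 1 2 . . .
  . . 0 2 . . .
  . . 0 . . . .
  . . . . . . .

Result: 1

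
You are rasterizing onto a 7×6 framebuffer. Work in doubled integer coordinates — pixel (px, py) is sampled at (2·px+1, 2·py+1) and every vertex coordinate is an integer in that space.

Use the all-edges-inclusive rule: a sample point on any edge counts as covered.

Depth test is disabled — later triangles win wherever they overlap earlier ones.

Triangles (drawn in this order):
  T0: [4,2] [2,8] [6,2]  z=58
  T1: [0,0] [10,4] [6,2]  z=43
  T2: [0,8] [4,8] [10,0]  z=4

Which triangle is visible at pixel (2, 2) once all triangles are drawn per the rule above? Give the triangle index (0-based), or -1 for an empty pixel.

T0:
  2·area = 12  (B↔C swapped to make it positive)
  edge (4, 2)→(6, 2): d=(2,0) inclusive
  edge (6, 2)→(2, 8): d=(-4,6) inclusive
  edge (2, 8)→(4, 2): d=(2,-6) inclusive
    (2,1)@(5, 3): e=[2,2,8] → █
    (3,1)@(7, 3): e=[2,-10,20] → ·
    (1,2)@(3, 5): e=[6,6,0] → █  [on edge]
    (2,2)@(5, 5): e=[6,-6,12] → ·
    (1,3)@(3, 7): e=[10,-2,4] → ·
    (0,5)@(1, 11): e=[18,-6,0] → ·  [on edge]
  covered (2 px):
    · · · · · · ·
    · · █ · · · ·
    · █ · · · · ·
    · · · · · · ·
    · · · · · · ·
    · · · · · · ·
T1:
  2·area = 4  (B↔C swapped to make it positive)
  edge (0, 0)→(6, 2): d=(6,2) inclusive
  edge (6, 2)→(10, 4): d=(4,2) inclusive
  edge (10, 4)→(0, 0): d=(-10,-4) inclusive
    (1,0)@(3, 1): e=[0,2,2] → █  [on edge]
    (2,0)@(5, 1): e=[-4,-2,10] → ·
    (1,1)@(3, 3): e=[12,10,-18] → ·
    (4,1)@(9, 3): e=[0,-2,6] → ·  [on edge]
  covered (1 px):
    · █ · · · · ·
    · · · · · · ·
    · · · · · · ·
    · · · · · · ·
    · · · · · · ·
    · · · · · · ·
T2:
  2·area = 32  (B↔C swapped to make it positive)
  edge (0, 8)→(10, 0): d=(10,-8) inclusive
  edge (10, 0)→(4, 8): d=(-6,8) inclusive
  edge (4, 8)→(0, 8): d=(-4,0) inclusive
    (4,0)@(9, 1): e=[2,2,28] → █
    (5,0)@(11, 1): e=[18,-14,28] → ·
    (3,1)@(7, 3): e=[6,6,20] → █
    (4,1)@(9, 3): e=[22,-10,20] → ·
    (2,2)@(5, 5): e=[10,10,12] → █
    (3,2)@(7, 5): e=[26,-6,12] → ·
    (1,3)@(3, 7): e=[14,14,4] → █
    (2,3)@(5, 7): e=[30,-2,4] → ·
    (1,4)@(3, 9): e=[34,2,-4] → ·
  covered (4 px):
    · · · · █ · ·
    · · · █ · · ·
    · · █ · · · ·
    · █ · · · · ·
    · · · · · · ·
    · · · · · · ·

Z-buffer (winner per pixel, '.' = empty):
  . 1 . . 2 . .
  . . 0 2 . . .
  . 0 2 . . . .
  . 2 . . . . .
  . . . . . . .
  . . . . . . .

Result: 2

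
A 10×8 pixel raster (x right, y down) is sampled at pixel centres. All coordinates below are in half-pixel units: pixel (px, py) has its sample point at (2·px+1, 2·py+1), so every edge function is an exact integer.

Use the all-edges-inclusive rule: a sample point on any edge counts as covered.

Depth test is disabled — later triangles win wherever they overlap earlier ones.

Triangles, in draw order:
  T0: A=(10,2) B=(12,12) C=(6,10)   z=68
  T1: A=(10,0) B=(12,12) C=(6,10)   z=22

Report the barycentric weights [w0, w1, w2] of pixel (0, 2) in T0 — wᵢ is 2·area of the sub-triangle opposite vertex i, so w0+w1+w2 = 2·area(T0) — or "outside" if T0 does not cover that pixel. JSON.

T0:
  2·area = 56
  edge (10, 2)→(12, 12): d=(2,10) inclusive
  edge (12, 12)→(6, 10): d=(-6,-2) inclusive
  edge (6, 10)→(10, 2): d=(4,-8) inclusive
    (4,2)@(9, 5): e=[16,36,4] → #
    (5,2)@(11, 5): e=[-4,40,20] → ·
    (4,3)@(9, 7): e=[20,24,12] → #
    (5,3)@(11, 7): e=[0,28,28] → #  [on edge]
    (6,3)@(13, 7): e=[-20,32,44] → ·
    (1,4)@(3, 9): e=[84,0,-28] → ·  [on edge]
    (3,4)@(7, 9): e=[44,8,4] → #
    (6,4)@(13, 9): e=[-16,20,52] → ·
    (3,5)@(7, 11): e=[48,-4,12] → ·
    (4,5)@(9, 11): e=[28,0,28] → #  [on edge]
    (6,5)@(13, 11): e=[-12,8,60] → ·
    (4,6)@(9, 13): e=[32,-12,36] → ·
    (7,6)@(15, 13): e=[-28,0,84] → ·  [on edge]
  covered (8 px):
    · · · · · · · · · ·
    · · · · · · · · · ·
    · · · · # · · · · ·
    · · · · # # · · · ·
    · · · # # # · · · ·
    · · · · # # · · · ·
    · · · · · · · · · ·
    · · · · · · · · · ·
T1:
  2·area = 68
  edge (10, 0)→(12, 12): d=(2,12) inclusive
  edge (12, 12)→(6, 10): d=(-6,-2) inclusive
  edge (6, 10)→(10, 0): d=(4,-10) inclusive
    (4,1)@(9, 3): e=[18,48,2] → #
    (5,1)@(11, 3): e=[-6,52,22] → ·
    (4,2)@(9, 5): e=[22,36,10] → #
    (5,2)@(11, 5): e=[-2,40,30] → ·
    (4,3)@(9, 7): e=[26,24,18] → #
    (5,3)@(11, 7): e=[2,28,38] → #
    (6,3)@(13, 7): e=[-22,32,58] → ·
    (1,4)@(3, 9): e=[102,0,-34] → ·  [on edge]
    (3,4)@(7, 9): e=[54,8,6] → #
    (6,4)@(13, 9): e=[-18,20,66] → ·
    (3,5)@(7, 11): e=[58,-4,14] → ·
    (4,5)@(9, 11): e=[34,0,34] → #  [on edge]
    (7,6)@(15, 13): e=[-34,0,102] → ·  [on edge]
  covered (9 px):
    · · · · · · · · · ·
    · · · · # · · · · ·
    · · · · # · · · · ·
    · · · · # # · · · ·
    · · · # # # · · · ·
    · · · · # # · · · ·
    · · · · · · · · · ·
    · · · · · · · · · ·

Answer: "outside"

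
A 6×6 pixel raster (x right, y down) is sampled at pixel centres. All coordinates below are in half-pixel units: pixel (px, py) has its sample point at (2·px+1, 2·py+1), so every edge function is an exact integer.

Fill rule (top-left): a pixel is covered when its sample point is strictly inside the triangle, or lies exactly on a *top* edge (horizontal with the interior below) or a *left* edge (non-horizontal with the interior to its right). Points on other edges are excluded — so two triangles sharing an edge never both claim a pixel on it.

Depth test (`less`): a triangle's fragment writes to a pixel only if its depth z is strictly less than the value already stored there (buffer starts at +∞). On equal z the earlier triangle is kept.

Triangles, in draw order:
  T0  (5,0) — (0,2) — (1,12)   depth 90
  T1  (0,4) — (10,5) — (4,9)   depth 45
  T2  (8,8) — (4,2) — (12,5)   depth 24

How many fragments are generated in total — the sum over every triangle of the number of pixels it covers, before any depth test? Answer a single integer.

T0:
  2·area = 52  (B↔C swapped to make it positive)
  edge (5, 0)→(1, 12): d=(-4,12) right/bottom  bias=-1
  edge (1, 12)→(0, 2): d=(-1,-10) top-left  bias=+0
  edge (0, 2)→(5, 0): d=(5,-2) top-left  bias=+0
    (1,0)@(3, 1): e=[20,31,1] → █
    (2,0)@(5, 1): e=[-4,51,5] → ·
    (0,1)@(1, 3): e=[36,9,7] → █
    (2,1)@(5, 3): e=[-12,49,15] → ·
    (0,2)@(1, 5): e=[28,7,17] → █
    (2,2)@(5, 5): e=[-20,47,25] → ·
    (0,3)@(1, 7): e=[20,5,27] → █
    (1,3)@(3, 7): e=[-4,25,31] → ·
    (0,4)@(1, 9): e=[12,3,37] → █
    (1,4)@(3, 9): e=[-12,23,41] → ·
    (0,5)@(1, 11): e=[4,1,47] → █
    (1,5)@(3, 11): e=[-20,21,51] → ·
  covered (8 px):
    · █ · · · ·
    █ █ · · · ·
    █ █ · · · ·
    █ · · · · ·
    █ · · · · ·
    █ · · · · ·
T1:
  2·area = 46
  edge (0, 4)→(10, 5): d=(10,1) right/bottom  bias=-1
  edge (10, 5)→(4, 9): d=(-6,4) right/bottom  bias=-1
  edge (4, 9)→(0, 4): d=(-4,-5) top-left  bias=+0
    (0,2)@(1, 5): e=[9,36,1] → █
    (1,2)@(3, 5): e=[7,28,11] → █
    (2,2)@(5, 5): e=[5,20,21] → █
    (3,2)@(7, 5): e=[3,12,31] → █
    (4,2)@(9, 5): e=[1,4,41] → █
    (5,2)@(11, 5): e=[-1,-4,51] → ·
    (0,3)@(1, 7): e=[29,24,-7] → ·
    (1,3)@(3, 7): e=[27,16,3] → █
    (3,3)@(7, 7): e=[23,0,23] → ·  [on edge]
    (4,3)@(9, 7): e=[21,-8,33] → ·
    (1,4)@(3, 9): e=[47,4,-5] → ·
    (2,4)@(5, 9): e=[45,-4,5] → ·
    (0,5)@(1, 11): e=[69,0,-23] → ·  [on edge]
  covered (7 px):
    · · · · · ·
    · · · · · ·
    █ █ █ █ █ ·
    · █ █ · · ·
    · · · · · ·
    · · · · · ·
T2:
  2·area = 36
  edge (8, 8)→(4, 2): d=(-4,-6) top-left  bias=+0
  edge (4, 2)→(12, 5): d=(8,3) right/bottom  bias=-1
  edge (12, 5)→(8, 8): d=(-4,3) right/bottom  bias=-1
    (2,1)@(5, 3): e=[2,5,29] → █
    (3,1)@(7, 3): e=[14,-1,23] → ·
    (2,2)@(5, 5): e=[-6,21,21] → ·
    (3,2)@(7, 5): e=[6,15,15] → █
    (4,2)@(9, 5): e=[18,9,9] → █
    (5,2)@(11, 5): e=[30,3,3] → █
    (3,3)@(7, 7): e=[-2,31,7] → ·
    (4,3)@(9, 7): e=[10,25,1] → █
    (5,3)@(11, 7): e=[22,19,-5] → ·
    (4,4)@(9, 9): e=[2,41,-7] → ·
  covered (5 px):
    · · · · · ·
    · · █ · · ·
    · · · █ █ █
    · · · · █ ·
    · · · · · ·
    · · · · · ·

Result: 20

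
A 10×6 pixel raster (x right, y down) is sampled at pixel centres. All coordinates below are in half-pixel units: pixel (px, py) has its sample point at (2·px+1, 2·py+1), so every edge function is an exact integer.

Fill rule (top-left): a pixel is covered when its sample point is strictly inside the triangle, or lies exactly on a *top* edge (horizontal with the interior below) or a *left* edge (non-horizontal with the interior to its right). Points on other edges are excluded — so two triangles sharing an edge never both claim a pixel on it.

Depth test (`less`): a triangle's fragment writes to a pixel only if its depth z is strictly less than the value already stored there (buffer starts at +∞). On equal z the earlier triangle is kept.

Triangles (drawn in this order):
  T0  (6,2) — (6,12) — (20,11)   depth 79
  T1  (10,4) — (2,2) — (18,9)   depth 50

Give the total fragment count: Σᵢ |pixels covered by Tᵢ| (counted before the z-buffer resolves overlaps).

T0:
  2·area = 140  (B↔C swapped to make it positive)
  edge (6, 2)→(20, 11): d=(14,9) right/bottom  bias=-1
  edge (20, 11)→(6, 12): d=(-14,1) right/bottom  bias=-1
  edge (6, 12)→(6, 2): d=(0,-10) top-left  bias=+0
    (3,1)@(7, 3): e=[5,125,10] → █
    (4,1)@(9, 3): e=[-13,123,30] → ·
    (3,2)@(7, 5): e=[33,97,10] → █
    (4,2)@(9, 5): e=[15,95,30] → █
    (5,2)@(11, 5): e=[-3,93,50] → ·
    (3,3)@(7, 7): e=[61,69,10] → █
    (5,3)@(11, 7): e=[25,65,50] → █
    (6,3)@(13, 7): e=[7,63,70] → █
    (7,3)@(15, 7): e=[-11,61,90] → ·
    (3,4)@(7, 9): e=[89,41,10] → █
    (7,4)@(15, 9): e=[17,33,90] → █
    (8,4)@(17, 9): e=[-1,31,110] → ·
  covered (19 px):
    · · · · · · · · · ·
    · · · █ · · · · · ·
    · · · █ █ · · · · ·
    · · · █ █ █ █ · · ·
    · · · █ █ █ █ █ · ·
    · · · █ █ █ █ █ █ █
T1:
  2·area = 24  (B↔C swapped to make it positive)
  edge (10, 4)→(18, 9): d=(8,5) right/bottom  bias=-1
  edge (18, 9)→(2, 2): d=(-16,-7) top-left  bias=+0
  edge (2, 2)→(10, 4): d=(8,2) right/bottom  bias=-1
    (2,1)@(5, 3): e=[17,5,2] → █
    (3,1)@(7, 3): e=[7,19,-2] → ·
    (2,2)@(5, 5): e=[33,-27,18] → ·
    (4,2)@(9, 5): e=[13,1,10] → █
    (5,2)@(11, 5): e=[3,15,6] → █
    (6,2)@(13, 5): e=[-7,29,2] → ·
    (4,3)@(9, 7): e=[29,-31,26] → ·
    (5,3)@(11, 7): e=[19,-17,22] → ·
  covered (3 px):
    · · · · · · · · · ·
    · · █ · · · · · · ·
    · · · · █ █ · · · ·
    · · · · · · · · · ·
    · · · · · · · · · ·
    · · · · · · · · · ·

Final: 22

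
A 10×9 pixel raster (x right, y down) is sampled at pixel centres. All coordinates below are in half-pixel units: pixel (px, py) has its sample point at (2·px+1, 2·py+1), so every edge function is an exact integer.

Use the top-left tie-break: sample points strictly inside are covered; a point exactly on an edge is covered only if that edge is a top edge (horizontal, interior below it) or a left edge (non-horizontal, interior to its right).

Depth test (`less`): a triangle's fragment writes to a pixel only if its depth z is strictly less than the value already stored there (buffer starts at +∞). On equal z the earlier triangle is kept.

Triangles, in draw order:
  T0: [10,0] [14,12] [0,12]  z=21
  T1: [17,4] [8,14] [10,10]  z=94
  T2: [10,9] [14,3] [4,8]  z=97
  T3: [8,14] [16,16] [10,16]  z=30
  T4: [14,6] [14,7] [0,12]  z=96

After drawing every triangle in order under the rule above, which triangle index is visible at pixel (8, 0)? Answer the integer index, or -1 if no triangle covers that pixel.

T0:
  2·area = 168
  edge (10, 0)→(14, 12): d=(4,12) right/bottom  bias=-1
  edge (14, 12)→(0, 12): d=(-14,0) right/bottom  bias=-1
  edge (0, 12)→(10, 0): d=(10,-12) top-left  bias=+0
    (4,1)@(9, 3): e=[24,126,18] → X
    (5,1)@(11, 3): e=[0,126,42] → .  [on edge]
    (3,2)@(7, 5): e=[56,98,14] → X
    (5,2)@(11, 5): e=[8,98,62] → X
    (6,2)@(13, 5): e=[-16,98,86] → .
    (2,3)@(5, 7): e=[88,70,10] → X
    (6,3)@(13, 7): e=[-8,70,106] → .
    (1,4)@(3, 9): e=[120,42,6] → X
    (6,4)@(13, 9): e=[0,42,126] → .  [on edge]
    (0,5)@(1, 11): e=[152,14,2] → X
    (6,5)@(13, 11): e=[8,14,146] → X
    (7,5)@(15, 11): e=[-16,14,170] → .
    (7,7)@(15, 15): e=[0,-42,210] → .  [on edge]
  covered (20 px):
    . . . . . . . . . .
    . . . . X . . . . .
    . . . X X X . . . .
    . . X X X X . . . .
    . X X X X X . . . .
    X X X X X X X . . .
    . . . . . . . . . .
    . . . . . . . . . .
    . . . . . . . . . .
T1:
  2·area = 16
  edge (17, 4)→(8, 14): d=(-9,10) right/bottom  bias=-1
  edge (8, 14)→(10, 10): d=(2,-4) top-left  bias=+0
  edge (10, 10)→(17, 4): d=(7,-6) top-left  bias=+0
  covered (0 px):
    . . . . . . . . . .
    . . . . . . . . . .
    . . . . . . . . . .
    . . . . . . . . . .
    . . . . . . . . . .
    . . . . . . . . . .
    . . . . . . . . . .
    . . . . . . . . . .
    . . . . . . . . . .
T2:
  2·area = 40  (B↔C swapped to make it positive)
  edge (10, 9)→(4, 8): d=(-6,-1) top-left  bias=+0
  edge (4, 8)→(14, 3): d=(10,-5) top-left  bias=+0
  edge (14, 3)→(10, 9): d=(-4,6) right/bottom  bias=-1
    (5,2)@(11, 5): e=[25,5,10] → X
    (6,2)@(13, 5): e=[27,15,-2] → .
    (3,3)@(7, 7): e=[9,5,26] → X
    (4,3)@(9, 7): e=[11,15,14] → X
    (6,3)@(13, 7): e=[15,35,-10] → .
    (3,4)@(7, 9): e=[-3,25,18] → .
    (4,4)@(9, 9): e=[-1,35,6] → .
    (5,4)@(11, 9): e=[1,45,-6] → .
  covered (4 px):
    . . . . . . . . . .
    . . . . . . . . . .
    . . . . . X . . . .
    . . . X X X . . . .
    . . . . . . . . . .
    . . . . . . . . . .
    . . . . . . . . . .
    . . . . . . . . . .
    . . . . . . . . . .
T3:
  2·area = 12
  edge (8, 14)→(16, 16): d=(8,2) right/bottom  bias=-1
  edge (16, 16)→(10, 16): d=(-6,0) right/bottom  bias=-1
  edge (10, 16)→(8, 14): d=(-2,-2) top-left  bias=+0
    (0,3)@(1, 7): e=[-42,54,0] → .  [on edge]
    (1,4)@(3, 9): e=[-30,42,0] → .  [on edge]
    (2,5)@(5, 11): e=[-18,30,0] → .  [on edge]
    (3,6)@(7, 13): e=[-6,18,0] → .  [on edge]
    (4,7)@(9, 15): e=[6,6,0] → X  [on edge]
    (5,7)@(11, 15): e=[2,6,4] → X
    (6,7)@(13, 15): e=[-2,6,8] → .
    (4,8)@(9, 17): e=[22,-6,-4] → .
    (5,8)@(11, 17): e=[18,-6,0] → .  [on edge]
  covered (2 px):
    . . . . . . . . . .
    . . . . . . . . . .
    . . . . . . . . . .
    . . . . . . . . . .
    . . . . . . . . . .
    . . . . . . . . . .
    . . . . . . . . . .
    . . . . X X . . . .
    . . . . . . . . . .
T4:
  2·area = 14
  edge (14, 6)→(14, 7): d=(0,1) right/bottom  bias=-1
  edge (14, 7)→(0, 12): d=(-14,5) right/bottom  bias=-1
  edge (0, 12)→(14, 6): d=(14,-6) top-left  bias=+0
    (6,3)@(13, 7): e=[1,5,8] → X
    (7,3)@(15, 7): e=[-1,-5,20] → .
    (3,4)@(7, 9): e=[7,7,0] → X  [on edge]
    (4,4)@(9, 9): e=[5,-3,12] → .
    (6,4)@(13, 9): e=[1,-23,36] → .
    (3,5)@(7, 11): e=[7,-21,28] → .
  covered (2 px):
    . . . . . . . . . .
    . . . . . . . . . .
    . . . . . . . . . .
    . . . . . . X . . .
    . . . X . . . . . .
    . . . . . . . . . .
    . . . . . . . . . .
    . . . . . . . . . .
    . . . . . . . . . .

Z-buffer (winner per pixel, '.' = empty):
  . . . . . . . . . .
  . . . . 0 . . . . .
  . . . 0 0 0 . . . .
  . . 0 0 0 0 4 . . .
  . 0 0 0 0 0 . . . .
  0 0 0 0 0 0 0 . . .
  . . . . . . . . . .
  . . . . 3 3 . . . .
  . . . . . . . . . .

Result: -1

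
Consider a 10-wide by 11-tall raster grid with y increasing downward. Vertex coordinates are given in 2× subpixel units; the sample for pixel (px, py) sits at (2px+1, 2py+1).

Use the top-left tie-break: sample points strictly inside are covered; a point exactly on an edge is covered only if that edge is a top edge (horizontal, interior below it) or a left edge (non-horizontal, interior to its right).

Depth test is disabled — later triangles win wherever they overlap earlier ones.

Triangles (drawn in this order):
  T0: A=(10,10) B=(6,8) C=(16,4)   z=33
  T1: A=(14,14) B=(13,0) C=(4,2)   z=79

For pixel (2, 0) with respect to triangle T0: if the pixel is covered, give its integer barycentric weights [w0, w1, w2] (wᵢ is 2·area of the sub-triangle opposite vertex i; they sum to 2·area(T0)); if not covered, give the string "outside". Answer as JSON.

T0:
  2·area = 36
  edge (10, 10)→(6, 8): d=(-4,-2) top-left  bias=+0
  edge (6, 8)→(16, 4): d=(10,-4) top-left  bias=+0
  edge (16, 4)→(10, 10): d=(-6,6) right/bottom  bias=-1
    (9,0)@(19, 1): e=[54,-18,0] → .  [on edge]
    (8,1)@(17, 3): e=[42,-6,0] → .  [on edge]
    (7,2)@(15, 5): e=[30,6,0] → .  [on edge]
    (4,3)@(9, 7): e=[10,2,24] → X
    (5,3)@(11, 7): e=[14,10,12] → X
    (6,3)@(13, 7): e=[18,18,0] → .  [on edge]
    (4,4)@(9, 9): e=[2,22,12] → X
    (5,4)@(11, 9): e=[6,30,0] → .  [on edge]
    (4,5)@(9, 11): e=[-6,42,0] → .  [on edge]
    (3,6)@(7, 13): e=[-18,54,0] → .  [on edge]
    (2,7)@(5, 15): e=[-30,66,0] → .  [on edge]
    (1,8)@(3, 17): e=[-42,78,0] → .  [on edge]
    (0,9)@(1, 19): e=[-54,90,0] → .  [on edge]
  covered (3 px):
    . . . . . . . . . .
    . . . . . . . . . .
    . . . . . . . . . .
    . . . . X X . . . .
    . . . . X . . . . .
    . . . . . . . . . .
    . . . . . . . . . .
    . . . . . . . . . .
    . . . . . . . . . .
    . . . . . . . . . .
    . . . . . . . . . .
T1:
  2·area = 128  (B↔C swapped to make it positive)
  edge (14, 14)→(4, 2): d=(-10,-12) top-left  bias=+0
  edge (4, 2)→(13, 0): d=(9,-2) top-left  bias=+0
  edge (13, 0)→(14, 14): d=(1,14) right/bottom  bias=-1
    (4,0)@(9, 1): e=[70,1,57] → X
    (5,0)@(11, 1): e=[94,5,29] → X
    (6,0)@(13, 1): e=[118,9,1] → X
    (7,0)@(15, 1): e=[142,13,-27] → .
    (2,1)@(5, 3): e=[2,11,115] → X
    (3,1)@(7, 3): e=[26,15,87] → X
    (7,1)@(15, 3): e=[122,31,-25] → .
    (2,2)@(5, 5): e=[-18,29,117] → .
    (3,2)@(7, 5): e=[6,33,89] → X
    (7,2)@(15, 5): e=[102,49,-23] → .
    (3,3)@(7, 7): e=[-14,51,91] → .
    (4,3)@(9, 7): e=[10,55,63] → X
  covered (18 px):
    . . . . X X X . . .
    . . X X X X X . . .
    . . . X X X X . . .
    . . . . X X X . . .
    . . . . . X X . . .
    . . . . . . X . . .
    . . . . . . . . . .
    . . . . . . . . . .
    . . . . . . . . . .
    . . . . . . . . . .
    . . . . . . . . . .

Result: "outside"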